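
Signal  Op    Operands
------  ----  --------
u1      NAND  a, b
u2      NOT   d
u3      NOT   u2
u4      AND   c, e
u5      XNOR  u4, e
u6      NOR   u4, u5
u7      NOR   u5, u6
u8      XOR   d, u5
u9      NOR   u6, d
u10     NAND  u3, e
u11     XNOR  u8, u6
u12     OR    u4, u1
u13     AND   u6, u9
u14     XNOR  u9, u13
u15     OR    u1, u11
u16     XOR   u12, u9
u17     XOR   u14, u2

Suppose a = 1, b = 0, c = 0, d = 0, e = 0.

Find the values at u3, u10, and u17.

u2 = NOT d = NOT 0 = 1
u3 = NOT u2 = NOT 1 = 0
u4 = c AND e = 0 AND 0 = 0
u5 = u4 XNOR e = 0 XNOR 0 = 1
u6 = u4 NOR u5 = 0 NOR 1 = 0
u9 = u6 NOR d = 0 NOR 0 = 1
u10 = u3 NAND e = 0 NAND 0 = 1
u13 = u6 AND u9 = 0 AND 1 = 0
u14 = u9 XNOR u13 = 1 XNOR 0 = 0
u17 = u14 XOR u2 = 0 XOR 1 = 1

u3 = 0, u10 = 1, u17 = 1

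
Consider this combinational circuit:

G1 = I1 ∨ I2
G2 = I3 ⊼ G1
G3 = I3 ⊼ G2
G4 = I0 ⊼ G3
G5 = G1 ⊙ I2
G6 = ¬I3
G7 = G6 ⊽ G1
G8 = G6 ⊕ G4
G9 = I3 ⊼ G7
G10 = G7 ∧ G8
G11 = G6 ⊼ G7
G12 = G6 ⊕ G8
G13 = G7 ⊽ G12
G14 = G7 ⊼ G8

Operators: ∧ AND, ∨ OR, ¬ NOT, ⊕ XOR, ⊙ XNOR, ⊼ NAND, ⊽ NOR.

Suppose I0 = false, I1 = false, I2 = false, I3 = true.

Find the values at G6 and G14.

G6 = false  G14 = false

G1 = I1 OR I2 = false OR false = false
G2 = I3 NAND G1 = true NAND false = true
G3 = I3 NAND G2 = true NAND true = false
G4 = I0 NAND G3 = false NAND false = true
G6 = NOT I3 = NOT true = false
G7 = G6 NOR G1 = false NOR false = true
G8 = G6 XOR G4 = false XOR true = true
G14 = G7 NAND G8 = true NAND true = false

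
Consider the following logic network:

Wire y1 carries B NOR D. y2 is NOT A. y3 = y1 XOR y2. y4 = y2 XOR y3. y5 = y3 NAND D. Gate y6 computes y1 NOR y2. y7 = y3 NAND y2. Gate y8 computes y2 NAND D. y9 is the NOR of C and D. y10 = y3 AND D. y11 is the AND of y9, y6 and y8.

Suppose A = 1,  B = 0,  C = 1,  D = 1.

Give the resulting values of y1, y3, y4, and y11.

y1 = B NOR D = 0 NOR 1 = 0
y2 = NOT A = NOT 1 = 0
y3 = y1 XOR y2 = 0 XOR 0 = 0
y4 = y2 XOR y3 = 0 XOR 0 = 0
y6 = y1 NOR y2 = 0 NOR 0 = 1
y8 = y2 NAND D = 0 NAND 1 = 1
y9 = C NOR D = 1 NOR 1 = 0
y11 = y9 AND y6 AND y8 = 0 AND 1 AND 1 = 0

y1 = 0, y3 = 0, y4 = 0, y11 = 0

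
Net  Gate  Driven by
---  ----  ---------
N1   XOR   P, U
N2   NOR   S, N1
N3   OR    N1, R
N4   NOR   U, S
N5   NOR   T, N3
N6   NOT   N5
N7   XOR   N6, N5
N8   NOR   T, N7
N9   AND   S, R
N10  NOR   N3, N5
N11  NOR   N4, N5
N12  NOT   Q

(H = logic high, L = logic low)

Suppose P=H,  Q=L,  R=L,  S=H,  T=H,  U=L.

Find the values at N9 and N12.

N9 = S AND R = H AND L = L
N12 = NOT Q = NOT L = H

N9 = L  N12 = H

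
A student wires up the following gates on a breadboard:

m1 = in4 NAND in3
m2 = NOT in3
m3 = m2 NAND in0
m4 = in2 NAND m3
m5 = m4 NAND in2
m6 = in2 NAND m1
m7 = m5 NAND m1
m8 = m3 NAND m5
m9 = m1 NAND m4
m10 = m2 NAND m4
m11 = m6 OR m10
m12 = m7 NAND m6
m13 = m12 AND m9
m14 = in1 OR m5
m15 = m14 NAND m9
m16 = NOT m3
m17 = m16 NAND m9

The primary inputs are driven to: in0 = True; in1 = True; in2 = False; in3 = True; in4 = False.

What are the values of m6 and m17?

m6 = True; m17 = True

m1 = in4 NAND in3 = False NAND True = True
m2 = NOT in3 = NOT True = False
m3 = m2 NAND in0 = False NAND True = True
m4 = in2 NAND m3 = False NAND True = True
m6 = in2 NAND m1 = False NAND True = True
m9 = m1 NAND m4 = True NAND True = False
m16 = NOT m3 = NOT True = False
m17 = m16 NAND m9 = False NAND False = True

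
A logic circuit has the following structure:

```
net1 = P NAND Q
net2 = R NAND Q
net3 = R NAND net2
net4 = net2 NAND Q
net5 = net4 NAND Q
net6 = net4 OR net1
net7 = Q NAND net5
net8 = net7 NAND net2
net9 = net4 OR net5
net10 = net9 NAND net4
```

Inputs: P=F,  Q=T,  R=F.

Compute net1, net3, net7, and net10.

net1 = T; net3 = T; net7 = F; net10 = T

net1 = P NAND Q = F NAND T = T
net2 = R NAND Q = F NAND T = T
net3 = R NAND net2 = F NAND T = T
net4 = net2 NAND Q = T NAND T = F
net5 = net4 NAND Q = F NAND T = T
net7 = Q NAND net5 = T NAND T = F
net9 = net4 OR net5 = F OR T = T
net10 = net9 NAND net4 = T NAND F = T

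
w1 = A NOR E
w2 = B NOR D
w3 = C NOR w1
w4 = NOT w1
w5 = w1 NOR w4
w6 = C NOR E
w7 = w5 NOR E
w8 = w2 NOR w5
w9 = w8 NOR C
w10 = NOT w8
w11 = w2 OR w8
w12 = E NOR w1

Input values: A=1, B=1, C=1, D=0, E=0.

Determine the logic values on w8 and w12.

w1 = A NOR E = 1 NOR 0 = 0
w2 = B NOR D = 1 NOR 0 = 0
w4 = NOT w1 = NOT 0 = 1
w5 = w1 NOR w4 = 0 NOR 1 = 0
w8 = w2 NOR w5 = 0 NOR 0 = 1
w12 = E NOR w1 = 0 NOR 0 = 1

w8 = 1  w12 = 1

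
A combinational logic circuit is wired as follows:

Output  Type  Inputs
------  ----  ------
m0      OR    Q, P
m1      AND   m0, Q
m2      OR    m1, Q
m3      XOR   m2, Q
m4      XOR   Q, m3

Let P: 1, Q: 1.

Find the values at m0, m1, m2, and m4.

m0 = 1, m1 = 1, m2 = 1, m4 = 1

m0 = Q OR P = 1 OR 1 = 1
m1 = m0 AND Q = 1 AND 1 = 1
m2 = m1 OR Q = 1 OR 1 = 1
m3 = m2 XOR Q = 1 XOR 1 = 0
m4 = Q XOR m3 = 1 XOR 0 = 1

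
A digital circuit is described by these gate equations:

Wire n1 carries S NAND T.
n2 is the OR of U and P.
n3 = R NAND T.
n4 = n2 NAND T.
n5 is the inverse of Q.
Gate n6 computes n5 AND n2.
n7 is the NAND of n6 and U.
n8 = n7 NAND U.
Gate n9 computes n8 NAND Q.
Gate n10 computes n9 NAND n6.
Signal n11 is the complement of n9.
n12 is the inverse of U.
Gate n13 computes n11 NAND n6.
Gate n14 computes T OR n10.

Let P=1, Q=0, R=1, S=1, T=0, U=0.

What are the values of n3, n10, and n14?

n3 = 1  n10 = 0  n14 = 0

n2 = U OR P = 0 OR 1 = 1
n3 = R NAND T = 1 NAND 0 = 1
n5 = NOT Q = NOT 0 = 1
n6 = n5 AND n2 = 1 AND 1 = 1
n7 = n6 NAND U = 1 NAND 0 = 1
n8 = n7 NAND U = 1 NAND 0 = 1
n9 = n8 NAND Q = 1 NAND 0 = 1
n10 = n9 NAND n6 = 1 NAND 1 = 0
n14 = T OR n10 = 0 OR 0 = 0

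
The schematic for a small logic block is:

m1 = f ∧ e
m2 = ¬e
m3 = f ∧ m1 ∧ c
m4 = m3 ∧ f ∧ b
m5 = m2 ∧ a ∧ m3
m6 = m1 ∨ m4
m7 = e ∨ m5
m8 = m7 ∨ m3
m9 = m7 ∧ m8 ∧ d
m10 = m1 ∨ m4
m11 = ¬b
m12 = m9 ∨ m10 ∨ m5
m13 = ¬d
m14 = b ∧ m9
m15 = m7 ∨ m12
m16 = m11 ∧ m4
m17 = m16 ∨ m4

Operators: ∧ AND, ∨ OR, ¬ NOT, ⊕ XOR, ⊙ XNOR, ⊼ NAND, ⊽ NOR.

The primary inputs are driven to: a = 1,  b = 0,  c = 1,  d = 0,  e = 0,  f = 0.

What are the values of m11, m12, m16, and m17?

m1 = f AND e = 0 AND 0 = 0
m2 = NOT e = NOT 0 = 1
m3 = f AND m1 AND c = 0 AND 0 AND 1 = 0
m4 = m3 AND f AND b = 0 AND 0 AND 0 = 0
m5 = m2 AND a AND m3 = 1 AND 1 AND 0 = 0
m7 = e OR m5 = 0 OR 0 = 0
m8 = m7 OR m3 = 0 OR 0 = 0
m9 = m7 AND m8 AND d = 0 AND 0 AND 0 = 0
m10 = m1 OR m4 = 0 OR 0 = 0
m11 = NOT b = NOT 0 = 1
m12 = m9 OR m10 OR m5 = 0 OR 0 OR 0 = 0
m16 = m11 AND m4 = 1 AND 0 = 0
m17 = m16 OR m4 = 0 OR 0 = 0

m11 = 1; m12 = 0; m16 = 0; m17 = 0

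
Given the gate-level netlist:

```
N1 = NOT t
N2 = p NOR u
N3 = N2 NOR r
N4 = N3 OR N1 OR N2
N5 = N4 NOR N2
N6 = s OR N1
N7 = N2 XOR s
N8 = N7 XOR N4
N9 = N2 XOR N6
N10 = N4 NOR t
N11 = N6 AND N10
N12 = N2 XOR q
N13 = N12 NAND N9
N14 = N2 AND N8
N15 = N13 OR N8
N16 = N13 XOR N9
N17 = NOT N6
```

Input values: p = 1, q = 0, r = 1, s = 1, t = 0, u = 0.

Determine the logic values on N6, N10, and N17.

N6 = 1, N10 = 0, N17 = 0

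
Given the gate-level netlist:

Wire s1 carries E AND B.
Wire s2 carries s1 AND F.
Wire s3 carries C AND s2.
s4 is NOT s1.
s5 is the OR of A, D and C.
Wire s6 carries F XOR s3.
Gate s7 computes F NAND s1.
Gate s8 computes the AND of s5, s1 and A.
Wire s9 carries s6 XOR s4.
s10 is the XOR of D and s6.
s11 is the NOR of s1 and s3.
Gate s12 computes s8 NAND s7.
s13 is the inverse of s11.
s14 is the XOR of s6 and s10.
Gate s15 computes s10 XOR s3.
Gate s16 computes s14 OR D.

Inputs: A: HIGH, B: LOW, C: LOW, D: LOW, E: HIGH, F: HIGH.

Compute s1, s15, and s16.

s1 = LOW  s15 = HIGH  s16 = LOW

s1 = E AND B = HIGH AND LOW = LOW
s2 = s1 AND F = LOW AND HIGH = LOW
s3 = C AND s2 = LOW AND LOW = LOW
s6 = F XOR s3 = HIGH XOR LOW = HIGH
s10 = D XOR s6 = LOW XOR HIGH = HIGH
s14 = s6 XOR s10 = HIGH XOR HIGH = LOW
s15 = s10 XOR s3 = HIGH XOR LOW = HIGH
s16 = s14 OR D = LOW OR LOW = LOW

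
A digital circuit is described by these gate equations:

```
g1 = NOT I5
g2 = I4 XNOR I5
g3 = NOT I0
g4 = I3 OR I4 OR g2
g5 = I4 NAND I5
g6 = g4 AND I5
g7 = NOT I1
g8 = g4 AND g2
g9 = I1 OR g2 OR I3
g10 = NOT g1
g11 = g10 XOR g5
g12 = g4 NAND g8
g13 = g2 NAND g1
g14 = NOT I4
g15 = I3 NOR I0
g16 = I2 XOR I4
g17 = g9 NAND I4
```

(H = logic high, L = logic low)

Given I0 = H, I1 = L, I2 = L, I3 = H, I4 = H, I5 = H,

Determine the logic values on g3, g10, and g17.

g1 = NOT I5 = NOT H = L
g2 = I4 XNOR I5 = H XNOR H = H
g3 = NOT I0 = NOT H = L
g9 = I1 OR g2 OR I3 = L OR H OR H = H
g10 = NOT g1 = NOT L = H
g17 = g9 NAND I4 = H NAND H = L

g3 = L, g10 = H, g17 = L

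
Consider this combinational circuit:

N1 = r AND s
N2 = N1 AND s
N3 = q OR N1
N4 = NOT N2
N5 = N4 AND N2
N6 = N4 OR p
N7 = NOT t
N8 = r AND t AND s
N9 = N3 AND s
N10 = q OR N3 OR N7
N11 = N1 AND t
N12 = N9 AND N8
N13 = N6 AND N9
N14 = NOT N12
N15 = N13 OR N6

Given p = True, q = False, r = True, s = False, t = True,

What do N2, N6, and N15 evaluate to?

N1 = r AND s = True AND False = False
N2 = N1 AND s = False AND False = False
N3 = q OR N1 = False OR False = False
N4 = NOT N2 = NOT False = True
N6 = N4 OR p = True OR True = True
N9 = N3 AND s = False AND False = False
N13 = N6 AND N9 = True AND False = False
N15 = N13 OR N6 = False OR True = True

N2 = False, N6 = True, N15 = True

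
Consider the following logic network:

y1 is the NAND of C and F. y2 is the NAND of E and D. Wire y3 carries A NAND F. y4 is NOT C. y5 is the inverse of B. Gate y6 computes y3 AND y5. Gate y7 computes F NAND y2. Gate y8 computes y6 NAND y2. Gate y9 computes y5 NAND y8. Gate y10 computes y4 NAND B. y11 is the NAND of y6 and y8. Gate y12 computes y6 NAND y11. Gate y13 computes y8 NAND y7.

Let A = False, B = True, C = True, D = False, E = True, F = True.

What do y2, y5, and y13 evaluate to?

y2 = True  y5 = False  y13 = True

y2 = E NAND D = True NAND False = True
y3 = A NAND F = False NAND True = True
y5 = NOT B = NOT True = False
y6 = y3 AND y5 = True AND False = False
y7 = F NAND y2 = True NAND True = False
y8 = y6 NAND y2 = False NAND True = True
y13 = y8 NAND y7 = True NAND False = True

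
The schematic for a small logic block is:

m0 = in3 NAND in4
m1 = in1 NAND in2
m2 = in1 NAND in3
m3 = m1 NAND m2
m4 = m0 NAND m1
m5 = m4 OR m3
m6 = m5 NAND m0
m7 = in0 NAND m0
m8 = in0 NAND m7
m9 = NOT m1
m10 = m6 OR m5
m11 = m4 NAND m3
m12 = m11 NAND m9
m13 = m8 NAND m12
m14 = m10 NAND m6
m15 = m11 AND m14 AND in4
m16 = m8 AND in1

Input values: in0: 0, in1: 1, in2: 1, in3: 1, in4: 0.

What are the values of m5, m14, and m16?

m5 = 1, m14 = 1, m16 = 1

m0 = in3 NAND in4 = 1 NAND 0 = 1
m1 = in1 NAND in2 = 1 NAND 1 = 0
m2 = in1 NAND in3 = 1 NAND 1 = 0
m3 = m1 NAND m2 = 0 NAND 0 = 1
m4 = m0 NAND m1 = 1 NAND 0 = 1
m5 = m4 OR m3 = 1 OR 1 = 1
m6 = m5 NAND m0 = 1 NAND 1 = 0
m7 = in0 NAND m0 = 0 NAND 1 = 1
m8 = in0 NAND m7 = 0 NAND 1 = 1
m10 = m6 OR m5 = 0 OR 1 = 1
m14 = m10 NAND m6 = 1 NAND 0 = 1
m16 = m8 AND in1 = 1 AND 1 = 1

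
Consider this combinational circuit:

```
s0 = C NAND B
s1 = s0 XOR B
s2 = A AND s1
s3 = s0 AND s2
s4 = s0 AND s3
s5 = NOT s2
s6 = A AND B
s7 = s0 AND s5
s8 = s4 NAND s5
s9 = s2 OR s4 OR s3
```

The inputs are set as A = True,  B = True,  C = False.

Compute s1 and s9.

s1 = False, s9 = False

s0 = C NAND B = False NAND True = True
s1 = s0 XOR B = True XOR True = False
s2 = A AND s1 = True AND False = False
s3 = s0 AND s2 = True AND False = False
s4 = s0 AND s3 = True AND False = False
s9 = s2 OR s4 OR s3 = False OR False OR False = False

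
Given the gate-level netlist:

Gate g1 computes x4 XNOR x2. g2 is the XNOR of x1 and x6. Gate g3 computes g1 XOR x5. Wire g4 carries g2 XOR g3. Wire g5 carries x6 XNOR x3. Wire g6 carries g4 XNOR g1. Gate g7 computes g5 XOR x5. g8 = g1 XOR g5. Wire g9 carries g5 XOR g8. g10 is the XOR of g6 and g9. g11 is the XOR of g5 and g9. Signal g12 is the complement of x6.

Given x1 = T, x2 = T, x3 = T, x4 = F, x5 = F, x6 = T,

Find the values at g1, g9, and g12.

g1 = F  g9 = F  g12 = F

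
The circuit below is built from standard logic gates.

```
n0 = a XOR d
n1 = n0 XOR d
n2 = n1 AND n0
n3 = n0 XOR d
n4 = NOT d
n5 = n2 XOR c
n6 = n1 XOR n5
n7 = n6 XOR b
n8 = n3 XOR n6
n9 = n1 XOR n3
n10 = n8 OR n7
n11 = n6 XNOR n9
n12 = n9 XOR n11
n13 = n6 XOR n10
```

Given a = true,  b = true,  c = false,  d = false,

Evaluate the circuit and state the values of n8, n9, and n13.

n0 = a XOR d = true XOR false = true
n1 = n0 XOR d = true XOR false = true
n2 = n1 AND n0 = true AND true = true
n3 = n0 XOR d = true XOR false = true
n5 = n2 XOR c = true XOR false = true
n6 = n1 XOR n5 = true XOR true = false
n7 = n6 XOR b = false XOR true = true
n8 = n3 XOR n6 = true XOR false = true
n9 = n1 XOR n3 = true XOR true = false
n10 = n8 OR n7 = true OR true = true
n13 = n6 XOR n10 = false XOR true = true

n8 = true, n9 = false, n13 = true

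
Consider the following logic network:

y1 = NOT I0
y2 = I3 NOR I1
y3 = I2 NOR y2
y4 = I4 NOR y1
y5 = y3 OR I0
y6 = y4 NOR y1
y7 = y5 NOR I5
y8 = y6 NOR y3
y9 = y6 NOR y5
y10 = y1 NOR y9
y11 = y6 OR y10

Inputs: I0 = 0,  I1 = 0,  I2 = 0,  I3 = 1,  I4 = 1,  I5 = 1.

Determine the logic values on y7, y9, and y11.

y7 = 0, y9 = 0, y11 = 0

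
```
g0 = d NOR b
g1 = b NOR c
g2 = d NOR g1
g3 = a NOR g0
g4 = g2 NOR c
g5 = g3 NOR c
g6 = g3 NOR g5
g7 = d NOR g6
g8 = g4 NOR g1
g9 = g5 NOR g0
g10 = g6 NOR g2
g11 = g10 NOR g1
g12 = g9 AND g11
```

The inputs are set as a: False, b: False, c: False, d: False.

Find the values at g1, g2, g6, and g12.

g1 = True  g2 = False  g6 = False  g12 = False

g0 = d NOR b = False NOR False = True
g1 = b NOR c = False NOR False = True
g2 = d NOR g1 = False NOR True = False
g3 = a NOR g0 = False NOR True = False
g5 = g3 NOR c = False NOR False = True
g6 = g3 NOR g5 = False NOR True = False
g9 = g5 NOR g0 = True NOR True = False
g10 = g6 NOR g2 = False NOR False = True
g11 = g10 NOR g1 = True NOR True = False
g12 = g9 AND g11 = False AND False = False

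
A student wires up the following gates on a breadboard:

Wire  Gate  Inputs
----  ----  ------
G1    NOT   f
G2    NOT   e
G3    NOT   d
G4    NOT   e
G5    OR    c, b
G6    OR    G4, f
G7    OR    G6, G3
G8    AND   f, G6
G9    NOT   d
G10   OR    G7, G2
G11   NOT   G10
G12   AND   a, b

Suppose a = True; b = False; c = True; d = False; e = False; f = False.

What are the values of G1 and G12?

G1 = True, G12 = False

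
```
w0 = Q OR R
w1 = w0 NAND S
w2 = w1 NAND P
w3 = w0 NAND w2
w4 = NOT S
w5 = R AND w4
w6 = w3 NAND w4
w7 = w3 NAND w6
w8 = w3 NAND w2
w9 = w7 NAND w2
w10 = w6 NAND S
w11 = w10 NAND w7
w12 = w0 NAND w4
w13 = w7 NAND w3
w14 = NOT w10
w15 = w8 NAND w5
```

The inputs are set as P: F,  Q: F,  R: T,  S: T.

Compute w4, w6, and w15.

w0 = Q OR R = F OR T = T
w1 = w0 NAND S = T NAND T = F
w2 = w1 NAND P = F NAND F = T
w3 = w0 NAND w2 = T NAND T = F
w4 = NOT S = NOT T = F
w5 = R AND w4 = T AND F = F
w6 = w3 NAND w4 = F NAND F = T
w8 = w3 NAND w2 = F NAND T = T
w15 = w8 NAND w5 = T NAND F = T

w4 = F; w6 = T; w15 = T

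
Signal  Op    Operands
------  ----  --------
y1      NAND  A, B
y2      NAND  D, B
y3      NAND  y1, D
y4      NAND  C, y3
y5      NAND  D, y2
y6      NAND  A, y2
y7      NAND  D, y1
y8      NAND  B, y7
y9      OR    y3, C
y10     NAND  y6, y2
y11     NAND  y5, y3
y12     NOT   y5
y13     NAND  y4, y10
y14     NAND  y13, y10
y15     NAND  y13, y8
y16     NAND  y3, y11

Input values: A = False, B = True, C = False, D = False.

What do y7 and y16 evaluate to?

y7 = True  y16 = True

y1 = A NAND B = False NAND True = True
y2 = D NAND B = False NAND True = True
y3 = y1 NAND D = True NAND False = True
y5 = D NAND y2 = False NAND True = True
y7 = D NAND y1 = False NAND True = True
y11 = y5 NAND y3 = True NAND True = False
y16 = y3 NAND y11 = True NAND False = True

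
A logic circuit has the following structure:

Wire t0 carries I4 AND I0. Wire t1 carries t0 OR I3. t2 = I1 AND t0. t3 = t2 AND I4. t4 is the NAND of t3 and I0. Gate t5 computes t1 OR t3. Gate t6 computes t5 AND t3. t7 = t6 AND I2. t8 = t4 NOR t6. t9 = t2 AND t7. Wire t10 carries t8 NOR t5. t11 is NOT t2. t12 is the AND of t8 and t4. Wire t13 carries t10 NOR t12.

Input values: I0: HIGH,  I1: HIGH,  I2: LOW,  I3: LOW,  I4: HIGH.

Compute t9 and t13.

t9 = LOW, t13 = HIGH

t0 = I4 AND I0 = HIGH AND HIGH = HIGH
t1 = t0 OR I3 = HIGH OR LOW = HIGH
t2 = I1 AND t0 = HIGH AND HIGH = HIGH
t3 = t2 AND I4 = HIGH AND HIGH = HIGH
t4 = t3 NAND I0 = HIGH NAND HIGH = LOW
t5 = t1 OR t3 = HIGH OR HIGH = HIGH
t6 = t5 AND t3 = HIGH AND HIGH = HIGH
t7 = t6 AND I2 = HIGH AND LOW = LOW
t8 = t4 NOR t6 = LOW NOR HIGH = LOW
t9 = t2 AND t7 = HIGH AND LOW = LOW
t10 = t8 NOR t5 = LOW NOR HIGH = LOW
t12 = t8 AND t4 = LOW AND LOW = LOW
t13 = t10 NOR t12 = LOW NOR LOW = HIGH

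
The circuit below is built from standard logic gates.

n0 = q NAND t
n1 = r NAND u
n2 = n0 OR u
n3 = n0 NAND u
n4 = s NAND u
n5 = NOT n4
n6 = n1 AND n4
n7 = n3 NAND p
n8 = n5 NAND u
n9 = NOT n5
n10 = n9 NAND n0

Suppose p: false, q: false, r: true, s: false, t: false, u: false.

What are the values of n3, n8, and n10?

n0 = q NAND t = false NAND false = true
n3 = n0 NAND u = true NAND false = true
n4 = s NAND u = false NAND false = true
n5 = NOT n4 = NOT true = false
n8 = n5 NAND u = false NAND false = true
n9 = NOT n5 = NOT false = true
n10 = n9 NAND n0 = true NAND true = false

n3 = true; n8 = true; n10 = false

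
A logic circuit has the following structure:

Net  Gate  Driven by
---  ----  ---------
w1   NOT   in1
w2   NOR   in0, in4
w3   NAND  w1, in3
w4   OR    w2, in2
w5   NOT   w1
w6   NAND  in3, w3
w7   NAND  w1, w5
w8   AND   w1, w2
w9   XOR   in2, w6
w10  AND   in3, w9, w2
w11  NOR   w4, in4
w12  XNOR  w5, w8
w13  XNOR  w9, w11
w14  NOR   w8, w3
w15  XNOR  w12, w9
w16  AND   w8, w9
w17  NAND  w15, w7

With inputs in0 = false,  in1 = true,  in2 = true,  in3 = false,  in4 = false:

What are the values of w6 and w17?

w6 = true; w17 = false

w1 = NOT in1 = NOT true = false
w2 = in0 NOR in4 = false NOR false = true
w3 = w1 NAND in3 = false NAND false = true
w5 = NOT w1 = NOT false = true
w6 = in3 NAND w3 = false NAND true = true
w7 = w1 NAND w5 = false NAND true = true
w8 = w1 AND w2 = false AND true = false
w9 = in2 XOR w6 = true XOR true = false
w12 = w5 XNOR w8 = true XNOR false = false
w15 = w12 XNOR w9 = false XNOR false = true
w17 = w15 NAND w7 = true NAND true = false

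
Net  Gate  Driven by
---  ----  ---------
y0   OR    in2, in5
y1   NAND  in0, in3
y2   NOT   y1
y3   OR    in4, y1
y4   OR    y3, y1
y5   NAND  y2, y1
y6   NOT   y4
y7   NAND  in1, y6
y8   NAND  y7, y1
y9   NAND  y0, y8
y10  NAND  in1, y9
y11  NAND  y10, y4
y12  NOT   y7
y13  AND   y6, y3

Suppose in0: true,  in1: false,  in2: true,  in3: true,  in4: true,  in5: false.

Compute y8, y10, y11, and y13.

y8 = true  y10 = true  y11 = false  y13 = false

y0 = in2 OR in5 = true OR false = true
y1 = in0 NAND in3 = true NAND true = false
y3 = in4 OR y1 = true OR false = true
y4 = y3 OR y1 = true OR false = true
y6 = NOT y4 = NOT true = false
y7 = in1 NAND y6 = false NAND false = true
y8 = y7 NAND y1 = true NAND false = true
y9 = y0 NAND y8 = true NAND true = false
y10 = in1 NAND y9 = false NAND false = true
y11 = y10 NAND y4 = true NAND true = false
y13 = y6 AND y3 = false AND true = false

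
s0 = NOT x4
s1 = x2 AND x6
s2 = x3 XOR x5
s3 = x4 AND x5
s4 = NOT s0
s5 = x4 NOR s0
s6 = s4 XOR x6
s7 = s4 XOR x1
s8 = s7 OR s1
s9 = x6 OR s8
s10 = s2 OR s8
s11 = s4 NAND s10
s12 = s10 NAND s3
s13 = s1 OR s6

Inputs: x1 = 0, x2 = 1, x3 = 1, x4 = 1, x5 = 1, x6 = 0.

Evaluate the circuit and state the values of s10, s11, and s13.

s10 = 1, s11 = 0, s13 = 1

s0 = NOT x4 = NOT 1 = 0
s1 = x2 AND x6 = 1 AND 0 = 0
s2 = x3 XOR x5 = 1 XOR 1 = 0
s4 = NOT s0 = NOT 0 = 1
s6 = s4 XOR x6 = 1 XOR 0 = 1
s7 = s4 XOR x1 = 1 XOR 0 = 1
s8 = s7 OR s1 = 1 OR 0 = 1
s10 = s2 OR s8 = 0 OR 1 = 1
s11 = s4 NAND s10 = 1 NAND 1 = 0
s13 = s1 OR s6 = 0 OR 1 = 1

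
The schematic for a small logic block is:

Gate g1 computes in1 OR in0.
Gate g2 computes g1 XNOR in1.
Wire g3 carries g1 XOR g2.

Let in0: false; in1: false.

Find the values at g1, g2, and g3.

g1 = in1 OR in0 = false OR false = false
g2 = g1 XNOR in1 = false XNOR false = true
g3 = g1 XOR g2 = false XOR true = true

g1 = false; g2 = true; g3 = true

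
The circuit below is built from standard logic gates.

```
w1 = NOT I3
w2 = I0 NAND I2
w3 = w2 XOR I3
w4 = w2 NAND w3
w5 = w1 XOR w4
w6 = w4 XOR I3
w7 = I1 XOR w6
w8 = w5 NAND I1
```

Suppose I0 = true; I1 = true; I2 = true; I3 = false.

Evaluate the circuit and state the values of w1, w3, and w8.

w1 = true, w3 = false, w8 = true

w1 = NOT I3 = NOT false = true
w2 = I0 NAND I2 = true NAND true = false
w3 = w2 XOR I3 = false XOR false = false
w4 = w2 NAND w3 = false NAND false = true
w5 = w1 XOR w4 = true XOR true = false
w8 = w5 NAND I1 = false NAND true = true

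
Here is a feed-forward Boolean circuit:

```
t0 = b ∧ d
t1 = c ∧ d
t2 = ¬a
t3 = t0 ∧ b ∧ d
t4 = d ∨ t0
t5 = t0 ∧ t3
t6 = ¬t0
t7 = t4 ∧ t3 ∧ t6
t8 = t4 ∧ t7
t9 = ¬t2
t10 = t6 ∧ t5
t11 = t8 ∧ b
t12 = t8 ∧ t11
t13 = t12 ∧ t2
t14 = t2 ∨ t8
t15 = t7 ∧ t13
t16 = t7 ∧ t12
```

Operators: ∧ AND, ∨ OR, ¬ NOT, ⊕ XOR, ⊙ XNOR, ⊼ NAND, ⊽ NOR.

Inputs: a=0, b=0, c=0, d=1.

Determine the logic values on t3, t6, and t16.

t3 = 0  t6 = 1  t16 = 0

t0 = b AND d = 0 AND 1 = 0
t3 = t0 AND b AND d = 0 AND 0 AND 1 = 0
t4 = d OR t0 = 1 OR 0 = 1
t6 = NOT t0 = NOT 0 = 1
t7 = t4 AND t3 AND t6 = 1 AND 0 AND 1 = 0
t8 = t4 AND t7 = 1 AND 0 = 0
t11 = t8 AND b = 0 AND 0 = 0
t12 = t8 AND t11 = 0 AND 0 = 0
t16 = t7 AND t12 = 0 AND 0 = 0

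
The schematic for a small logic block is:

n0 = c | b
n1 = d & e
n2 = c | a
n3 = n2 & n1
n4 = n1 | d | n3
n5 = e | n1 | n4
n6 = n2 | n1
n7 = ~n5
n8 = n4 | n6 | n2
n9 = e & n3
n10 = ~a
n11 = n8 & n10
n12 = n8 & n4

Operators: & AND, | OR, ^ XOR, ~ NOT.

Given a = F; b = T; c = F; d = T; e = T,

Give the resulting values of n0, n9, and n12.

n0 = T  n9 = F  n12 = T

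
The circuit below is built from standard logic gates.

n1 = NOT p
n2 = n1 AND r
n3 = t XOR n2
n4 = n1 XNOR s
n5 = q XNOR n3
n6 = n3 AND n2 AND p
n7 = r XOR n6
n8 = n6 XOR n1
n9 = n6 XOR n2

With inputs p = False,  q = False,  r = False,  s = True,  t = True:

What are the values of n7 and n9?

n1 = NOT p = NOT False = True
n2 = n1 AND r = True AND False = False
n3 = t XOR n2 = True XOR False = True
n6 = n3 AND n2 AND p = True AND False AND False = False
n7 = r XOR n6 = False XOR False = False
n9 = n6 XOR n2 = False XOR False = False

n7 = False, n9 = False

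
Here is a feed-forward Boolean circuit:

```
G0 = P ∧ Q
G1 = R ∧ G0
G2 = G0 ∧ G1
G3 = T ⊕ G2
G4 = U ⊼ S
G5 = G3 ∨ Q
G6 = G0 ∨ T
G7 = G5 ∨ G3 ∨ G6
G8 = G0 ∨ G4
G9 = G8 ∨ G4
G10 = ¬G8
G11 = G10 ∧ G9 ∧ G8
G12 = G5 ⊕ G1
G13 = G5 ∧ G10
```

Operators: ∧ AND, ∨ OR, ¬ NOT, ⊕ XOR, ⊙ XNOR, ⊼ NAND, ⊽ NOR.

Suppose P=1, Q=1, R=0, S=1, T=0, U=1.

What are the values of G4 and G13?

G4 = 0  G13 = 0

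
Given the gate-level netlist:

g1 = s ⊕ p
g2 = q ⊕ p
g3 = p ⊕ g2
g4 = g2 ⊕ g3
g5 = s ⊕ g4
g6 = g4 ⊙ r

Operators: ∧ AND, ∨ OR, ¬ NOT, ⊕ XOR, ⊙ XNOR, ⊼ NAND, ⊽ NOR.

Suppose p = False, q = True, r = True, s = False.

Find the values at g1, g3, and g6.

g1 = s XOR p = False XOR False = False
g2 = q XOR p = True XOR False = True
g3 = p XOR g2 = False XOR True = True
g4 = g2 XOR g3 = True XOR True = False
g6 = g4 XNOR r = False XNOR True = False

g1 = False  g3 = True  g6 = False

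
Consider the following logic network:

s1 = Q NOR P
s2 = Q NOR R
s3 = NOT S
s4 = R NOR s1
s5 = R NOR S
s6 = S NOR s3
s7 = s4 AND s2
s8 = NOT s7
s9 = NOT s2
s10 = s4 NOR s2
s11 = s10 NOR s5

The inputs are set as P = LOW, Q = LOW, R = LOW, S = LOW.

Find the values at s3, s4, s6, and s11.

s1 = Q NOR P = LOW NOR LOW = HIGH
s2 = Q NOR R = LOW NOR LOW = HIGH
s3 = NOT S = NOT LOW = HIGH
s4 = R NOR s1 = LOW NOR HIGH = LOW
s5 = R NOR S = LOW NOR LOW = HIGH
s6 = S NOR s3 = LOW NOR HIGH = LOW
s10 = s4 NOR s2 = LOW NOR HIGH = LOW
s11 = s10 NOR s5 = LOW NOR HIGH = LOW

s3 = HIGH, s4 = LOW, s6 = LOW, s11 = LOW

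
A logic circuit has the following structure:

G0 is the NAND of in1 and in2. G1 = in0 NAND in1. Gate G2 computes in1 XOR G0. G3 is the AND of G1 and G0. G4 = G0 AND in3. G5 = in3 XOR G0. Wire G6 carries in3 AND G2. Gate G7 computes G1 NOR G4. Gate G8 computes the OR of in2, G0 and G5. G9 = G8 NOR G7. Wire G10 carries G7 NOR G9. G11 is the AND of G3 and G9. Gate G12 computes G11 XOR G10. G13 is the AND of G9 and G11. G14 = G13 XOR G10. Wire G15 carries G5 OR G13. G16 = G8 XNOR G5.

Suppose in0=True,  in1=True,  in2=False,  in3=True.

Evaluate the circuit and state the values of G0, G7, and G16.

G0 = in1 NAND in2 = True NAND False = True
G1 = in0 NAND in1 = True NAND True = False
G4 = G0 AND in3 = True AND True = True
G5 = in3 XOR G0 = True XOR True = False
G7 = G1 NOR G4 = False NOR True = False
G8 = in2 OR G0 OR G5 = False OR True OR False = True
G16 = G8 XNOR G5 = True XNOR False = False

G0 = True, G7 = False, G16 = False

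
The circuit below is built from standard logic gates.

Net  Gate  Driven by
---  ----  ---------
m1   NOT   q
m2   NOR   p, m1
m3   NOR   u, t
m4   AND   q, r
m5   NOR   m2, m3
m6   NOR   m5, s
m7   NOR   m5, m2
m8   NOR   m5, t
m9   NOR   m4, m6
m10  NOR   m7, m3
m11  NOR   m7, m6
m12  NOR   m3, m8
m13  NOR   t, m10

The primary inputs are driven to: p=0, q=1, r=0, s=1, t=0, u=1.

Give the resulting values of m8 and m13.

m1 = NOT q = NOT 1 = 0
m2 = p NOR m1 = 0 NOR 0 = 1
m3 = u NOR t = 1 NOR 0 = 0
m5 = m2 NOR m3 = 1 NOR 0 = 0
m7 = m5 NOR m2 = 0 NOR 1 = 0
m8 = m5 NOR t = 0 NOR 0 = 1
m10 = m7 NOR m3 = 0 NOR 0 = 1
m13 = t NOR m10 = 0 NOR 1 = 0

m8 = 1  m13 = 0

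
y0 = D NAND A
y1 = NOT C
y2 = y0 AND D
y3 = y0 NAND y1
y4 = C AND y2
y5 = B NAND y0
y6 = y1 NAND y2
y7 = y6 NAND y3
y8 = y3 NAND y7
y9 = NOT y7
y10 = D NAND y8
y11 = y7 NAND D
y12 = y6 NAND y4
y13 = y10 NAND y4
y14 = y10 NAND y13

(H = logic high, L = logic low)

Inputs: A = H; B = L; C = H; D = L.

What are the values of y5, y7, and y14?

y0 = D NAND A = L NAND H = H
y1 = NOT C = NOT H = L
y2 = y0 AND D = H AND L = L
y3 = y0 NAND y1 = H NAND L = H
y4 = C AND y2 = H AND L = L
y5 = B NAND y0 = L NAND H = H
y6 = y1 NAND y2 = L NAND L = H
y7 = y6 NAND y3 = H NAND H = L
y8 = y3 NAND y7 = H NAND L = H
y10 = D NAND y8 = L NAND H = H
y13 = y10 NAND y4 = H NAND L = H
y14 = y10 NAND y13 = H NAND H = L

y5 = H, y7 = L, y14 = L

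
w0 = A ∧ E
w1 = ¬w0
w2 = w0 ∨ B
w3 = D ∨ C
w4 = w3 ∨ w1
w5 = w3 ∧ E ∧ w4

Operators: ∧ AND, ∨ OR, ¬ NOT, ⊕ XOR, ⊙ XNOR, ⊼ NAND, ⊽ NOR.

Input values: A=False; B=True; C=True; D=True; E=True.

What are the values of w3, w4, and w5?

w3 = True, w4 = True, w5 = True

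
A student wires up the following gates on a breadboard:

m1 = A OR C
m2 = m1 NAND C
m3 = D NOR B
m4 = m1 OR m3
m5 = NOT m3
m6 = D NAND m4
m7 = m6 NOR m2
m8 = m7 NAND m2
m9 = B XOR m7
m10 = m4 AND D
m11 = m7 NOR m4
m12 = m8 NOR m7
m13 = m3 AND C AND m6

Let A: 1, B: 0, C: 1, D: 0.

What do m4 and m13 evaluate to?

m4 = 1, m13 = 1

m1 = A OR C = 1 OR 1 = 1
m3 = D NOR B = 0 NOR 0 = 1
m4 = m1 OR m3 = 1 OR 1 = 1
m6 = D NAND m4 = 0 NAND 1 = 1
m13 = m3 AND C AND m6 = 1 AND 1 AND 1 = 1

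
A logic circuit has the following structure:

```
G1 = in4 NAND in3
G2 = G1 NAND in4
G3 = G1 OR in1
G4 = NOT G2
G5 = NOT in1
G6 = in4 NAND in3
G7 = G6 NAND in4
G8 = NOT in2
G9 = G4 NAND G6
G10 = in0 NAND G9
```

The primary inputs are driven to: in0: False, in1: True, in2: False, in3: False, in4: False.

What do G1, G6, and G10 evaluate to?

G1 = in4 NAND in3 = False NAND False = True
G2 = G1 NAND in4 = True NAND False = True
G4 = NOT G2 = NOT True = False
G6 = in4 NAND in3 = False NAND False = True
G9 = G4 NAND G6 = False NAND True = True
G10 = in0 NAND G9 = False NAND True = True

G1 = True, G6 = True, G10 = True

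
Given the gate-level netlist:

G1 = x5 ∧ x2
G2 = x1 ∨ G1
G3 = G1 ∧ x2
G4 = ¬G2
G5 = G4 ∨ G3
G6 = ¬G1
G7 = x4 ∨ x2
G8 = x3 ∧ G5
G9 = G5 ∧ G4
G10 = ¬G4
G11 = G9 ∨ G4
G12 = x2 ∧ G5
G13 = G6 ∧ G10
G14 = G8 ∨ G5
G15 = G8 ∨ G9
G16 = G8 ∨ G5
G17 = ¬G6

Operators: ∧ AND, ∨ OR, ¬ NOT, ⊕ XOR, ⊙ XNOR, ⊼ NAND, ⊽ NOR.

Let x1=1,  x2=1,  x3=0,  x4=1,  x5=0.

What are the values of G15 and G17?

G15 = 0, G17 = 0

G1 = x5 AND x2 = 0 AND 1 = 0
G2 = x1 OR G1 = 1 OR 0 = 1
G3 = G1 AND x2 = 0 AND 1 = 0
G4 = NOT G2 = NOT 1 = 0
G5 = G4 OR G3 = 0 OR 0 = 0
G6 = NOT G1 = NOT 0 = 1
G8 = x3 AND G5 = 0 AND 0 = 0
G9 = G5 AND G4 = 0 AND 0 = 0
G15 = G8 OR G9 = 0 OR 0 = 0
G17 = NOT G6 = NOT 1 = 0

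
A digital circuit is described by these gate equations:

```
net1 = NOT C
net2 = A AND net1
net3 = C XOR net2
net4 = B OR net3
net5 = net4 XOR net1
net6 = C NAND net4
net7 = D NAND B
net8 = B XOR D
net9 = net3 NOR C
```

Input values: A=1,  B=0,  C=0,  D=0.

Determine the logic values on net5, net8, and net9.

net5 = 0  net8 = 0  net9 = 0

net1 = NOT C = NOT 0 = 1
net2 = A AND net1 = 1 AND 1 = 1
net3 = C XOR net2 = 0 XOR 1 = 1
net4 = B OR net3 = 0 OR 1 = 1
net5 = net4 XOR net1 = 1 XOR 1 = 0
net8 = B XOR D = 0 XOR 0 = 0
net9 = net3 NOR C = 1 NOR 0 = 0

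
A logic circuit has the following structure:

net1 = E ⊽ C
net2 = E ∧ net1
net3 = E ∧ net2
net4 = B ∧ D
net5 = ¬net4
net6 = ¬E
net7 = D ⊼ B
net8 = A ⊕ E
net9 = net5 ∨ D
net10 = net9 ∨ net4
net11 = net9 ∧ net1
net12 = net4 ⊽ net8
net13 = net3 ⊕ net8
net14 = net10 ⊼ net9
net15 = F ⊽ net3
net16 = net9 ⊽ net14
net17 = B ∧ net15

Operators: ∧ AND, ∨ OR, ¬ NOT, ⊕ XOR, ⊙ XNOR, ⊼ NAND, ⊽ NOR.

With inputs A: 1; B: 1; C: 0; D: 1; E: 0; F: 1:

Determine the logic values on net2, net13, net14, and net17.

net1 = E NOR C = 0 NOR 0 = 1
net2 = E AND net1 = 0 AND 1 = 0
net3 = E AND net2 = 0 AND 0 = 0
net4 = B AND D = 1 AND 1 = 1
net5 = NOT net4 = NOT 1 = 0
net8 = A XOR E = 1 XOR 0 = 1
net9 = net5 OR D = 0 OR 1 = 1
net10 = net9 OR net4 = 1 OR 1 = 1
net13 = net3 XOR net8 = 0 XOR 1 = 1
net14 = net10 NAND net9 = 1 NAND 1 = 0
net15 = F NOR net3 = 1 NOR 0 = 0
net17 = B AND net15 = 1 AND 0 = 0

net2 = 0, net13 = 1, net14 = 0, net17 = 0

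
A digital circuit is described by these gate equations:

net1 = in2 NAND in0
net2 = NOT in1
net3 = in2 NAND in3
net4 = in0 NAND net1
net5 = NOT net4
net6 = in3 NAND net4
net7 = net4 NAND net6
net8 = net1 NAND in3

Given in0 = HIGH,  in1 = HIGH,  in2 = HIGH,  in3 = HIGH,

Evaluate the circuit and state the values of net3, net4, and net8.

net3 = LOW  net4 = HIGH  net8 = HIGH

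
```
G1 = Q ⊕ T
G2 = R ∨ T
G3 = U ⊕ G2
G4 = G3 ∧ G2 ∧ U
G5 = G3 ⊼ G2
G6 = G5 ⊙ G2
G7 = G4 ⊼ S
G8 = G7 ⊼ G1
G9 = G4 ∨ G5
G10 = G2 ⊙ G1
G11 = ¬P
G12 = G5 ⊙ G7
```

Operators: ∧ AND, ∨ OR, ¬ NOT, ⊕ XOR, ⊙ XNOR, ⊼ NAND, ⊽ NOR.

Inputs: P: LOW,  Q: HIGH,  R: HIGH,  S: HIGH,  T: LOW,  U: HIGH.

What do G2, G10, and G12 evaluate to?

G1 = Q XOR T = HIGH XOR LOW = HIGH
G2 = R OR T = HIGH OR LOW = HIGH
G3 = U XOR G2 = HIGH XOR HIGH = LOW
G4 = G3 AND G2 AND U = LOW AND HIGH AND HIGH = LOW
G5 = G3 NAND G2 = LOW NAND HIGH = HIGH
G7 = G4 NAND S = LOW NAND HIGH = HIGH
G10 = G2 XNOR G1 = HIGH XNOR HIGH = HIGH
G12 = G5 XNOR G7 = HIGH XNOR HIGH = HIGH

G2 = HIGH  G10 = HIGH  G12 = HIGH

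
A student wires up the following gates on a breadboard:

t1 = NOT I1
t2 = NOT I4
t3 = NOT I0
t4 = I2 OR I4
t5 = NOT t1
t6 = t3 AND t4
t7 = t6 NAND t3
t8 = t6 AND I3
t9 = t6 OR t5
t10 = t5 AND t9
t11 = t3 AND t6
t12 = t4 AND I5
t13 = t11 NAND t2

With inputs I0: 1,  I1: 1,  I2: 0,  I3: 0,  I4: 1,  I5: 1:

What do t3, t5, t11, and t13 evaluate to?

t1 = NOT I1 = NOT 1 = 0
t2 = NOT I4 = NOT 1 = 0
t3 = NOT I0 = NOT 1 = 0
t4 = I2 OR I4 = 0 OR 1 = 1
t5 = NOT t1 = NOT 0 = 1
t6 = t3 AND t4 = 0 AND 1 = 0
t11 = t3 AND t6 = 0 AND 0 = 0
t13 = t11 NAND t2 = 0 NAND 0 = 1

t3 = 0  t5 = 1  t11 = 0  t13 = 1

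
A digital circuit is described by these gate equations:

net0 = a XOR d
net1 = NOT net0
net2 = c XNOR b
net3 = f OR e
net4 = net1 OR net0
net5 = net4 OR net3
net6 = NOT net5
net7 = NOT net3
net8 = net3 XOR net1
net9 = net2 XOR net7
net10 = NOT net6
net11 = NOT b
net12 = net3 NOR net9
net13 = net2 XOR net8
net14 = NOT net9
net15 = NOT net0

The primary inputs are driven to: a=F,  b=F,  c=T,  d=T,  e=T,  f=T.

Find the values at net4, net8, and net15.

net4 = T; net8 = T; net15 = F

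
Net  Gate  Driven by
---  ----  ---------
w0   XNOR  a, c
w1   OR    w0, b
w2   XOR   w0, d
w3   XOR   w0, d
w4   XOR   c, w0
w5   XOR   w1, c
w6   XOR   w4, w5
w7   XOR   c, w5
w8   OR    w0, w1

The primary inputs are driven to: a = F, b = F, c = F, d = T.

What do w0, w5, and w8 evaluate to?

w0 = T; w5 = T; w8 = T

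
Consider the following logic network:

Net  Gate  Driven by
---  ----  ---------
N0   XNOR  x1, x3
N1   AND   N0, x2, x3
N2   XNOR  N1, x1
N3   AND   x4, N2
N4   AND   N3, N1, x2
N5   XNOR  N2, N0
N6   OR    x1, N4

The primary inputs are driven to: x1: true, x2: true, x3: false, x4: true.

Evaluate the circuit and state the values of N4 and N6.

N0 = x1 XNOR x3 = true XNOR false = false
N1 = N0 AND x2 AND x3 = false AND true AND false = false
N2 = N1 XNOR x1 = false XNOR true = false
N3 = x4 AND N2 = true AND false = false
N4 = N3 AND N1 AND x2 = false AND false AND true = false
N6 = x1 OR N4 = true OR false = true

N4 = false, N6 = true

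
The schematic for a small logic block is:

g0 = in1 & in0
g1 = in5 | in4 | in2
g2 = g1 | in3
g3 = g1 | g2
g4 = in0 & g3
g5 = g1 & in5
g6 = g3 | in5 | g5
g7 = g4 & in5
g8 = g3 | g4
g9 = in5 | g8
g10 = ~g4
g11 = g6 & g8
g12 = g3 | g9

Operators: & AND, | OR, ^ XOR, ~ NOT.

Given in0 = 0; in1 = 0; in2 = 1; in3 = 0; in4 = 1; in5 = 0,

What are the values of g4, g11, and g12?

g1 = in5 OR in4 OR in2 = 0 OR 1 OR 1 = 1
g2 = g1 OR in3 = 1 OR 0 = 1
g3 = g1 OR g2 = 1 OR 1 = 1
g4 = in0 AND g3 = 0 AND 1 = 0
g5 = g1 AND in5 = 1 AND 0 = 0
g6 = g3 OR in5 OR g5 = 1 OR 0 OR 0 = 1
g8 = g3 OR g4 = 1 OR 0 = 1
g9 = in5 OR g8 = 0 OR 1 = 1
g11 = g6 AND g8 = 1 AND 1 = 1
g12 = g3 OR g9 = 1 OR 1 = 1

g4 = 0; g11 = 1; g12 = 1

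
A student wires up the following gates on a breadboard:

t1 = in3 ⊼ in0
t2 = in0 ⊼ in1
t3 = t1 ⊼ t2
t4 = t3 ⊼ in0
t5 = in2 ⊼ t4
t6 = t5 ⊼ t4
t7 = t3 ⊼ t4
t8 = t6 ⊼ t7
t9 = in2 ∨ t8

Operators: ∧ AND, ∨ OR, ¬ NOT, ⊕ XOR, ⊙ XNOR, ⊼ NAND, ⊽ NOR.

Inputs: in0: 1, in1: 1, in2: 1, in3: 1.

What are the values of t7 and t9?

t7 = 1, t9 = 1

t1 = in3 NAND in0 = 1 NAND 1 = 0
t2 = in0 NAND in1 = 1 NAND 1 = 0
t3 = t1 NAND t2 = 0 NAND 0 = 1
t4 = t3 NAND in0 = 1 NAND 1 = 0
t5 = in2 NAND t4 = 1 NAND 0 = 1
t6 = t5 NAND t4 = 1 NAND 0 = 1
t7 = t3 NAND t4 = 1 NAND 0 = 1
t8 = t6 NAND t7 = 1 NAND 1 = 0
t9 = in2 OR t8 = 1 OR 0 = 1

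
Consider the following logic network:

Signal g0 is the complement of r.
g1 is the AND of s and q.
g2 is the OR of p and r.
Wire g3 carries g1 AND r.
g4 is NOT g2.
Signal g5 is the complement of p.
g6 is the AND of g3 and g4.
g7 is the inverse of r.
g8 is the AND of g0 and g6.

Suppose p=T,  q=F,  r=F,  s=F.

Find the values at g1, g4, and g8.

g1 = F  g4 = F  g8 = F

g0 = NOT r = NOT F = T
g1 = s AND q = F AND F = F
g2 = p OR r = T OR F = T
g3 = g1 AND r = F AND F = F
g4 = NOT g2 = NOT T = F
g6 = g3 AND g4 = F AND F = F
g8 = g0 AND g6 = T AND F = F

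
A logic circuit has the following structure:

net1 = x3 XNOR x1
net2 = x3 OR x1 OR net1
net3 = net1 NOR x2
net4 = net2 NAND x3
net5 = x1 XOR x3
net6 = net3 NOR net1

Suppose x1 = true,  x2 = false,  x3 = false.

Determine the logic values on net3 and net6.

net3 = true  net6 = false

net1 = x3 XNOR x1 = false XNOR true = false
net3 = net1 NOR x2 = false NOR false = true
net6 = net3 NOR net1 = true NOR false = false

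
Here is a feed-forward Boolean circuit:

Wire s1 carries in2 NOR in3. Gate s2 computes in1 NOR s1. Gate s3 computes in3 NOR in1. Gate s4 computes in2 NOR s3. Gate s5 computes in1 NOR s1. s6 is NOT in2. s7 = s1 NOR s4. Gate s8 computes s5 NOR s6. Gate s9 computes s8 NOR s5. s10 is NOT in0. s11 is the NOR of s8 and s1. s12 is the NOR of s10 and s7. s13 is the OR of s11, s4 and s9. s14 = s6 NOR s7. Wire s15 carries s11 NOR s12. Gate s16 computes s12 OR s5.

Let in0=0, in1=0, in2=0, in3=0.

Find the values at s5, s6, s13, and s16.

s5 = 0  s6 = 1  s13 = 1  s16 = 0

s1 = in2 NOR in3 = 0 NOR 0 = 1
s3 = in3 NOR in1 = 0 NOR 0 = 1
s4 = in2 NOR s3 = 0 NOR 1 = 0
s5 = in1 NOR s1 = 0 NOR 1 = 0
s6 = NOT in2 = NOT 0 = 1
s7 = s1 NOR s4 = 1 NOR 0 = 0
s8 = s5 NOR s6 = 0 NOR 1 = 0
s9 = s8 NOR s5 = 0 NOR 0 = 1
s10 = NOT in0 = NOT 0 = 1
s11 = s8 NOR s1 = 0 NOR 1 = 0
s12 = s10 NOR s7 = 1 NOR 0 = 0
s13 = s11 OR s4 OR s9 = 0 OR 0 OR 1 = 1
s16 = s12 OR s5 = 0 OR 0 = 0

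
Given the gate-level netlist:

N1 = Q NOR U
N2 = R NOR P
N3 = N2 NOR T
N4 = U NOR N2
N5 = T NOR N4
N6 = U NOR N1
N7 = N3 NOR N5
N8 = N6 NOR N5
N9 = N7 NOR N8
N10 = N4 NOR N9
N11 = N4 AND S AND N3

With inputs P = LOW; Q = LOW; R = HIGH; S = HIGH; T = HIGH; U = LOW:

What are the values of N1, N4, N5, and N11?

N1 = Q NOR U = LOW NOR LOW = HIGH
N2 = R NOR P = HIGH NOR LOW = LOW
N3 = N2 NOR T = LOW NOR HIGH = LOW
N4 = U NOR N2 = LOW NOR LOW = HIGH
N5 = T NOR N4 = HIGH NOR HIGH = LOW
N11 = N4 AND S AND N3 = HIGH AND HIGH AND LOW = LOW

N1 = HIGH, N4 = HIGH, N5 = LOW, N11 = LOW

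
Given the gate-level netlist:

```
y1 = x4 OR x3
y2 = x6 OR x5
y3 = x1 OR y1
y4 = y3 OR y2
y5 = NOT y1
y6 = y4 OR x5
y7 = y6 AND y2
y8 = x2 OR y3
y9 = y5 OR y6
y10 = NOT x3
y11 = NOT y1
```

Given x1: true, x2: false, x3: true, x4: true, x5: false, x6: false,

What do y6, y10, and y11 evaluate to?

y6 = true; y10 = false; y11 = false

y1 = x4 OR x3 = true OR true = true
y2 = x6 OR x5 = false OR false = false
y3 = x1 OR y1 = true OR true = true
y4 = y3 OR y2 = true OR false = true
y6 = y4 OR x5 = true OR false = true
y10 = NOT x3 = NOT true = false
y11 = NOT y1 = NOT true = false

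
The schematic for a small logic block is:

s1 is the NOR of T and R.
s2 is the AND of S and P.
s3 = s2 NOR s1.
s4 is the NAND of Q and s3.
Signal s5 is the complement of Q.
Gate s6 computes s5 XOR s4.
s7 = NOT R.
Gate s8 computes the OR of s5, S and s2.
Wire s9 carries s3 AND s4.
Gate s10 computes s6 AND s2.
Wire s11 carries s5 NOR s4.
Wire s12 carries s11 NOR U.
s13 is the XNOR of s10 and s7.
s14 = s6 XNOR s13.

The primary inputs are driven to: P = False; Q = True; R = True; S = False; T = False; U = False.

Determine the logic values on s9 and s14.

s9 = False  s14 = False

s1 = T NOR R = False NOR True = False
s2 = S AND P = False AND False = False
s3 = s2 NOR s1 = False NOR False = True
s4 = Q NAND s3 = True NAND True = False
s5 = NOT Q = NOT True = False
s6 = s5 XOR s4 = False XOR False = False
s7 = NOT R = NOT True = False
s9 = s3 AND s4 = True AND False = False
s10 = s6 AND s2 = False AND False = False
s13 = s10 XNOR s7 = False XNOR False = True
s14 = s6 XNOR s13 = False XNOR True = False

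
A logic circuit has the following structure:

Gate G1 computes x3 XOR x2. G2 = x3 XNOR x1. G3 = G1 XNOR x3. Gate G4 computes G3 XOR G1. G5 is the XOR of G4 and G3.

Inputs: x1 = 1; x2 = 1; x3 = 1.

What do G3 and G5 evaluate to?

G1 = x3 XOR x2 = 1 XOR 1 = 0
G3 = G1 XNOR x3 = 0 XNOR 1 = 0
G4 = G3 XOR G1 = 0 XOR 0 = 0
G5 = G4 XOR G3 = 0 XOR 0 = 0

G3 = 0  G5 = 0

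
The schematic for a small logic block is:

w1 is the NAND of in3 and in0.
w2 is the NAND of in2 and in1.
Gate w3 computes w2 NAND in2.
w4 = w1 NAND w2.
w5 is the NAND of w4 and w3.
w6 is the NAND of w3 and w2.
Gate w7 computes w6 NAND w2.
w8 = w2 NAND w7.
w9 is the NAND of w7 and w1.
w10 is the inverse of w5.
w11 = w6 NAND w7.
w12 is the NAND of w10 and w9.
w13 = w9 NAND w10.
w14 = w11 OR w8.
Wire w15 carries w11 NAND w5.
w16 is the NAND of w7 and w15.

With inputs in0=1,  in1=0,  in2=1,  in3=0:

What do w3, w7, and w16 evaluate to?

w1 = in3 NAND in0 = 0 NAND 1 = 1
w2 = in2 NAND in1 = 1 NAND 0 = 1
w3 = w2 NAND in2 = 1 NAND 1 = 0
w4 = w1 NAND w2 = 1 NAND 1 = 0
w5 = w4 NAND w3 = 0 NAND 0 = 1
w6 = w3 NAND w2 = 0 NAND 1 = 1
w7 = w6 NAND w2 = 1 NAND 1 = 0
w11 = w6 NAND w7 = 1 NAND 0 = 1
w15 = w11 NAND w5 = 1 NAND 1 = 0
w16 = w7 NAND w15 = 0 NAND 0 = 1

w3 = 0, w7 = 0, w16 = 1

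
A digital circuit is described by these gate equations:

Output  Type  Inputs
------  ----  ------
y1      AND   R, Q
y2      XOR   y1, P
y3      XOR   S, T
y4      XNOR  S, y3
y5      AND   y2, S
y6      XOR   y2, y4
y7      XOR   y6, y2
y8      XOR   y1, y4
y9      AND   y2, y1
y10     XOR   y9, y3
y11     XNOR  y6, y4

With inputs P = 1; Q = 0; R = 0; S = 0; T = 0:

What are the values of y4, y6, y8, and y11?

y1 = R AND Q = 0 AND 0 = 0
y2 = y1 XOR P = 0 XOR 1 = 1
y3 = S XOR T = 0 XOR 0 = 0
y4 = S XNOR y3 = 0 XNOR 0 = 1
y6 = y2 XOR y4 = 1 XOR 1 = 0
y8 = y1 XOR y4 = 0 XOR 1 = 1
y11 = y6 XNOR y4 = 0 XNOR 1 = 0

y4 = 1, y6 = 0, y8 = 1, y11 = 0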